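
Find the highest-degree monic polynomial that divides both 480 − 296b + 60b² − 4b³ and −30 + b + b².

−5 + b

Repeated division with remainder:
  −4b³ + 60b² − 296b + 480 = (−4b + 64)(b² + b − 30) + (−480b + 2400)
  b² + b − 30 = (−(1/480)b − 1/80)(−480b + 2400) + (0)
Last nonzero remainder: −480b + 2400. Dividing through by −480 gives the monic gcd b − 5.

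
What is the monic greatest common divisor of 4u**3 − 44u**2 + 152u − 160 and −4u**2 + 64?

Repeated division with remainder:
  4u**3 − 44u**2 + 152u − 160 = (−u + 11)(−4u**2 + 64) + (216u − 864)
  −4u**2 + 64 = (−(1/54)u − 2/27)(216u − 864) + (0)
Last nonzero remainder: 216u − 864. Dividing through by 216 gives the monic gcd u − 4.

u − 4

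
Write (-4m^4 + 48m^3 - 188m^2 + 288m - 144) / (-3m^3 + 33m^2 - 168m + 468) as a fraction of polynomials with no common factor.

(4m^3 - 24m^2 + 44m - 24)/(3m^2 - 15m + 78)

Euclidean algorithm in ℚ[m]:
  -4m^4 + 48m^3 - 188m^2 + 288m - 144 = ((4/3)m - 4/3)(-3m^3 + 33m^2 - 168m + 468) + (80m^2 - 560m + 480)
  -3m^3 + 33m^2 - 168m + 468 = (-(3/80)m + 3/20)(80m^2 - 560m + 480) + (-66m + 396)
  80m^2 - 560m + 480 = (-(40/33)m + 40/33)(-66m + 396) + (0)
Last nonzero remainder: -66m + 396. Dividing through by -66 gives the monic gcd m - 6.
Cancel m - 6 from numerator and denominator to get the reduced form.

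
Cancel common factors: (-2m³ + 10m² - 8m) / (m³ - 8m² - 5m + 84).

By polynomial division,
  -2m³ + 10m² - 8m = (-2)(m³ - 8m² - 5m + 84) + (-6m² - 18m + 168)
  m³ - 8m² - 5m + 84 = (-(1/6)m + 11/6)(-6m² - 18m + 168) + (56m - 224)
  -6m² - 18m + 168 = (-(3/28)m - 3/4)(56m - 224) + (0)
Last nonzero remainder: 56m - 224. Dividing through by 56 gives the monic gcd m - 4.
Cancel m - 4 from numerator and denominator to get the reduced form.

(-2m² + 2m)/(m² - 4m - 21)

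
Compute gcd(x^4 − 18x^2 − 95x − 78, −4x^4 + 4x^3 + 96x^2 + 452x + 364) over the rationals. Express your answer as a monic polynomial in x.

x^3 + 6x^2 + 18x + 13

By polynomial division,
  x^4 − 18x^2 − 95x − 78 = (−1/4)(−4x^4 + 4x^3 + 96x^2 + 452x + 364) + (x^3 + 6x^2 + 18x + 13)
  −4x^4 + 4x^3 + 96x^2 + 452x + 364 = (−4x + 28)(x^3 + 6x^2 + 18x + 13) + (0)
The last nonzero remainder x^3 + 6x^2 + 18x + 13 is already monic.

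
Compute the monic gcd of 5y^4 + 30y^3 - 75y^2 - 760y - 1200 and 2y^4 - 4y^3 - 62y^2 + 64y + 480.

y^3 + 2y^2 - 23y - 60

By polynomial division,
  5y^4 + 30y^3 - 75y^2 - 760y - 1200 = (5/2)(2y^4 - 4y^3 - 62y^2 + 64y + 480) + (40y^3 + 80y^2 - 920y - 2400)
  2y^4 - 4y^3 - 62y^2 + 64y + 480 = ((1/20)y - 1/5)(40y^3 + 80y^2 - 920y - 2400) + (0)
Last nonzero remainder: 40y^3 + 80y^2 - 920y - 2400. Dividing through by 40 gives the monic gcd y^3 + 2y^2 - 23y - 60.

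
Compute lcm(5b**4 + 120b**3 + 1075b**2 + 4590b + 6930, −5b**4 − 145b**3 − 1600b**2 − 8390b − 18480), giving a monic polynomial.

By polynomial division,
  5b**4 + 120b**3 + 1075b**2 + 4590b + 6930 = (−1)(−5b**4 − 145b**3 − 1600b**2 − 8390b − 18480) + (−25b**3 − 525b**2 − 3800b − 11550)
  −5b**4 − 145b**3 − 1600b**2 − 8390b − 18480 = ((1/5)b + 8/5)(−25b**3 − 525b**2 − 3800b − 11550) + (0)
Last nonzero remainder: −25b**3 − 525b**2 − 3800b − 11550. Dividing through by −25 gives the monic gcd b**3 + 21b**2 + 152b + 462.
Then lcm(f, g) = f·g / gcd(f, g); expanding and making the result monic gives the answer.

b**5 + 32b**4 + 407b**3 + 2638b**2 + 8730b + 11088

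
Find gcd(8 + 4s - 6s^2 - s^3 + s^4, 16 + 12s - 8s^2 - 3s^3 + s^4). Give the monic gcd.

By polynomial division,
  s^4 - s^3 - 6s^2 + 4s + 8 = (s^4 - 3s^3 - 8s^2 + 12s + 16) + (2s^3 + 2s^2 - 8s - 8)
  s^4 - 3s^3 - 8s^2 + 12s + 16 = ((1/2)s - 2)(2s^3 + 2s^2 - 8s - 8) + (0)
Last nonzero remainder: 2s^3 + 2s^2 - 8s - 8. Dividing through by 2 gives the monic gcd s^3 + s^2 - 4s - 4.

-4 - 4s + s^2 + s^3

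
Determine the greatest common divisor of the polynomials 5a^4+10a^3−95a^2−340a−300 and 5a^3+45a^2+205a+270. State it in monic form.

a+2

By polynomial division,
  5a^4+10a^3−95a^2−340a−300 = (a−7)(5a^3+45a^2+205a+270) + (15a^2+825a+1590)
  5a^3+45a^2+205a+270 = ((1/3)a−46/3)(15a^2+825a+1590) + (12325a+24650)
  15a^2+825a+1590 = ((3/2465)a+159/2465)(12325a+24650) + (0)
Last nonzero remainder: 12325a+24650. Dividing through by 12325 gives the monic gcd a+2.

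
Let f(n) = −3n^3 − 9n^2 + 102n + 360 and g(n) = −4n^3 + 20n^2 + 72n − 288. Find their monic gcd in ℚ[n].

n^2 − 2n − 24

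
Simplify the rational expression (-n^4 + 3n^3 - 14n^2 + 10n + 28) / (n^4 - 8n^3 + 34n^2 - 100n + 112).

(-n - 1)/(n - 4)

Euclidean algorithm in ℚ[n]:
  -n^4 + 3n^3 - 14n^2 + 10n + 28 = (-1)(n^4 - 8n^3 + 34n^2 - 100n + 112) + (-5n^3 + 20n^2 - 90n + 140)
  n^4 - 8n^3 + 34n^2 - 100n + 112 = (-(1/5)n + 4/5)(-5n^3 + 20n^2 - 90n + 140) + (0)
Last nonzero remainder: -5n^3 + 20n^2 - 90n + 140. Dividing through by -5 gives the monic gcd n^3 - 4n^2 + 18n - 28.
Cancel n^3 - 4n^2 + 18n - 28 from numerator and denominator to get the reduced form.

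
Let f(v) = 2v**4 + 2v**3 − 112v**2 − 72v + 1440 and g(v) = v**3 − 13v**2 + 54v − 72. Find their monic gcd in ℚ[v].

By polynomial division,
  2v**4 + 2v**3 − 112v**2 − 72v + 1440 = (2v + 28)(v**3 − 13v**2 + 54v − 72) + (144v**2 − 1440v + 3456)
  v**3 − 13v**2 + 54v − 72 = ((1/144)v − 1/48)(144v**2 − 1440v + 3456) + (0)
Last nonzero remainder: 144v**2 − 1440v + 3456. Dividing through by 144 gives the monic gcd v**2 − 10v + 24.

v**2 − 10v + 24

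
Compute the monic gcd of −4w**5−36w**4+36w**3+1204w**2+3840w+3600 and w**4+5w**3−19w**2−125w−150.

Apply the Euclidean algorithm:
  −4w**5−36w**4+36w**3+1204w**2+3840w+3600 = (−4w−16)(w**4+5w**3−19w**2−125w−150) + (40w**3+400w**2+1240w+1200)
  w**4+5w**3−19w**2−125w−150 = ((1/40)w−1/8)(40w**3+400w**2+1240w+1200) + (0)
Last nonzero remainder: 40w**3+400w**2+1240w+1200. Dividing through by 40 gives the monic gcd w**3+10w**2+31w+30.

w**3+10w**2+31w+30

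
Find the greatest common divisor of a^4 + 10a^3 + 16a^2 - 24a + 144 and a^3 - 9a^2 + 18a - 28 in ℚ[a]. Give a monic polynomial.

a^2 - 2a + 4

Repeated division with remainder:
  a^4 + 10a^3 + 16a^2 - 24a + 144 = (a + 19)(a^3 - 9a^2 + 18a - 28) + (169a^2 - 338a + 676)
  a^3 - 9a^2 + 18a - 28 = ((1/169)a - 7/169)(169a^2 - 338a + 676) + (0)
Last nonzero remainder: 169a^2 - 338a + 676. Dividing through by 169 gives the monic gcd a^2 - 2a + 4.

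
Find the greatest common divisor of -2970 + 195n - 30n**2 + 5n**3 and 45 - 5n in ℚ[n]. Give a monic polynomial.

-9 + n

Repeated division with remainder:
  5n**3 - 30n**2 + 195n - 2970 = (-n**2 - 3n - 66)(-5n + 45) + (0)
Last nonzero remainder: -5n + 45. Dividing through by -5 gives the monic gcd n - 9.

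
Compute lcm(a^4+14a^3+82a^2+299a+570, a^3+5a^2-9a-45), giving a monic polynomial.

a^6+14a^5+73a^4+173a^3-168a^2-2691a-5130

Repeated division with remainder:
  a^4+14a^3+82a^2+299a+570 = (a+9)(a^3+5a^2-9a-45) + (46a^2+425a+975)
  a^3+5a^2-9a-45 = ((1/46)a-195/2116)(46a^2+425a+975) + ((18981/2116)a+94905/2116)
  46a^2+425a+975 = ((97336/18981)a+137540/6327)((18981/2116)a+94905/2116) + (0)
Last nonzero remainder: (18981/2116)a+94905/2116. Dividing through by 18981/2116 gives the monic gcd a+5.
Then lcm(f, g) = f·g / gcd(f, g); expanding and making the result monic gives the answer.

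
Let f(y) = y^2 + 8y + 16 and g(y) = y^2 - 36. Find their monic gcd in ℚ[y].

Euclidean algorithm in ℚ[y]:
  y^2 + 8y + 16 = (y^2 - 36) + (8y + 52)
  y^2 - 36 = ((1/8)y - 13/16)(8y + 52) + (25/4)
  8y + 52 = ((32/25)y + 208/25)(25/4) + (0)
The last nonzero remainder is the constant 25/4, so the polynomials are coprime and gcd = 1.

1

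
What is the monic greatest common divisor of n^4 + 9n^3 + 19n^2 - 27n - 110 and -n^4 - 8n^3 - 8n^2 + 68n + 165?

Euclidean algorithm in ℚ[n]:
  n^4 + 9n^3 + 19n^2 - 27n - 110 = (-1)(-n^4 - 8n^3 - 8n^2 + 68n + 165) + (n^3 + 11n^2 + 41n + 55)
  -n^4 - 8n^3 - 8n^2 + 68n + 165 = (-n + 3)(n^3 + 11n^2 + 41n + 55) + (0)
The last nonzero remainder n^3 + 11n^2 + 41n + 55 is already monic.

n^3 + 11n^2 + 41n + 55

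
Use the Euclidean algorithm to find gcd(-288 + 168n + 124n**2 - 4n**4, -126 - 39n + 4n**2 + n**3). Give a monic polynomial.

By polynomial division,
  -4n**4 + 124n**2 + 168n - 288 = (-4n + 16)(n**3 + 4n**2 - 39n - 126) + (-96n**2 + 288n + 1728)
  n**3 + 4n**2 - 39n - 126 = (-(1/96)n - 7/96)(-96n**2 + 288n + 1728) + (0)
Last nonzero remainder: -96n**2 + 288n + 1728. Dividing through by -96 gives the monic gcd n**2 - 3n - 18.

-18 - 3n + n**2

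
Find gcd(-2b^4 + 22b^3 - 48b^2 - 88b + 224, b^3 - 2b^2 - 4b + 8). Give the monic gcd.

b^2 - 4

By polynomial division,
  -2b^4 + 22b^3 - 48b^2 - 88b + 224 = (-2b + 18)(b^3 - 2b^2 - 4b + 8) + (-20b^2 + 80)
  b^3 - 2b^2 - 4b + 8 = (-(1/20)b + 1/10)(-20b^2 + 80) + (0)
Last nonzero remainder: -20b^2 + 80. Dividing through by -20 gives the monic gcd b^2 - 4.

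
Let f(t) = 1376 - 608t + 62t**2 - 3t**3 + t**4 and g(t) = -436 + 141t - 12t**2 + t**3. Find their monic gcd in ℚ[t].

-4 + t

Euclidean algorithm in ℚ[t]:
  t**4 - 3t**3 + 62t**2 - 608t + 1376 = (t + 9)(t**3 - 12t**2 + 141t - 436) + (29t**2 - 1441t + 5300)
  t**3 - 12t**2 + 141t - 436 = ((1/29)t + 1093/841)(29t**2 - 1441t + 5300) + ((1539894/841)t - 6159576/841)
  29t**2 - 1441t + 5300 = ((24389/1539894)t - 1114325/1539894)((1539894/841)t - 6159576/841) + (0)
Last nonzero remainder: (1539894/841)t - 6159576/841. Dividing through by 1539894/841 gives the monic gcd t - 4.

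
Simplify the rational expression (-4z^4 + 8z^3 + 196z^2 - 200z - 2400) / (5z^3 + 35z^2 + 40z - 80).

By polynomial division,
  -4z^4 + 8z^3 + 196z^2 - 200z - 2400 = (-(4/5)z + 36/5)(5z^3 + 35z^2 + 40z - 80) + (-24z^2 - 552z - 1824)
  5z^3 + 35z^2 + 40z - 80 = (-(5/24)z + 10/3)(-24z^2 - 552z - 1824) + (1500z + 6000)
  -24z^2 - 552z - 1824 = (-(2/125)z - 38/125)(1500z + 6000) + (0)
Last nonzero remainder: 1500z + 6000. Dividing through by 1500 gives the monic gcd z + 4.
Cancel z + 4 from numerator and denominator to get the reduced form.

(-4z^3 + 24z^2 + 100z - 600)/(5z^2 + 15z - 20)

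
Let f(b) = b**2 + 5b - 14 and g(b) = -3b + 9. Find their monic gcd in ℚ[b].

1

By polynomial division,
  b**2 + 5b - 14 = (-(1/3)b - 8/3)(-3b + 9) + (10)
  -3b + 9 = (-(3/10)b + 9/10)(10) + (0)
The last nonzero remainder is the constant 10, so the polynomials are coprime and gcd = 1.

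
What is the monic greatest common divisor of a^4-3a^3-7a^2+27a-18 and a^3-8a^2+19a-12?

a^2-4a+3

Apply the Euclidean algorithm:
  a^4-3a^3-7a^2+27a-18 = (a+5)(a^3-8a^2+19a-12) + (14a^2-56a+42)
  a^3-8a^2+19a-12 = ((1/14)a-2/7)(14a^2-56a+42) + (0)
Last nonzero remainder: 14a^2-56a+42. Dividing through by 14 gives the monic gcd a^2-4a+3.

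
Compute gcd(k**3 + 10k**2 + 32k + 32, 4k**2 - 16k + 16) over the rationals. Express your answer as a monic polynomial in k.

Apply the Euclidean algorithm:
  k**3 + 10k**2 + 32k + 32 = ((1/4)k + 7/2)(4k**2 - 16k + 16) + (84k - 24)
  4k**2 - 16k + 16 = ((1/21)k - 26/147)(84k - 24) + (576/49)
  84k - 24 = ((343/48)k - 49/24)(576/49) + (0)
The last nonzero remainder is the constant 576/49, so the polynomials are coprime and gcd = 1.

1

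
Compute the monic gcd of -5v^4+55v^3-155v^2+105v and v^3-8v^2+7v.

v^3-8v^2+7v

By polynomial division,
  -5v^4+55v^3-155v^2+105v = (-5v+15)(v^3-8v^2+7v) + (0)
The last nonzero remainder v^3-8v^2+7v is already monic.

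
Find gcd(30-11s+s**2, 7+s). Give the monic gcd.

Euclidean algorithm in ℚ[s]:
  s**2-11s+30 = (s-18)(s+7) + (156)
  s+7 = ((1/156)s+7/156)(156) + (0)
The last nonzero remainder is the constant 156, so the polynomials are coprime and gcd = 1.

1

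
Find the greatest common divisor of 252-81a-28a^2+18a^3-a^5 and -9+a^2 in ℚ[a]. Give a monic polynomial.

-9+a^2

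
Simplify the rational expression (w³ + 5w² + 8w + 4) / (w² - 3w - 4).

(w² + 4w + 4)/(w - 4)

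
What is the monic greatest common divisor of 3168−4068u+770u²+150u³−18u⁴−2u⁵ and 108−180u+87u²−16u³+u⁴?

−18+27u−10u²+u³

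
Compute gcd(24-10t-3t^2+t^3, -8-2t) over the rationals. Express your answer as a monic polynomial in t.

Euclidean algorithm in ℚ[t]:
  t^3-3t^2-10t+24 = (-(1/2)t^2+(7/2)t-9)(-2t-8) + (-48)
  -2t-8 = ((1/24)t+1/6)(-48) + (0)
The last nonzero remainder is the constant -48, so the polynomials are coprime and gcd = 1.

1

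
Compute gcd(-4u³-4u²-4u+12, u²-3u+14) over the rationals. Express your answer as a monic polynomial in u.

Euclidean algorithm in ℚ[u]:
  -4u³-4u²-4u+12 = (-4u-16)(u²-3u+14) + (4u+236)
  u²-3u+14 = ((1/4)u-31/2)(4u+236) + (3672)
  4u+236 = ((1/918)u+59/918)(3672) + (0)
The last nonzero remainder is the constant 3672, so the polynomials are coprime and gcd = 1.

1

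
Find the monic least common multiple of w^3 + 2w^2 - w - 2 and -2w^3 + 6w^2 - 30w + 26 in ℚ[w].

By polynomial division,
  w^3 + 2w^2 - w - 2 = (-1/2)(-2w^3 + 6w^2 - 30w + 26) + (5w^2 - 16w + 11)
  -2w^3 + 6w^2 - 30w + 26 = (-(2/5)w - 2/25)(5w^2 - 16w + 11) + (-(672/25)w + 672/25)
  5w^2 - 16w + 11 = (-(125/672)w + 275/672)(-(672/25)w + 672/25) + (0)
Last nonzero remainder: -(672/25)w + 672/25. Dividing through by -672/25 gives the monic gcd w - 1.
Then lcm(f, g) = f·g / gcd(f, g); expanding and making the result monic gives the answer.

w^5 + 8w^3 + 26w^2 - 9w - 26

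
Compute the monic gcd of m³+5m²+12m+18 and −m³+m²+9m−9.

m+3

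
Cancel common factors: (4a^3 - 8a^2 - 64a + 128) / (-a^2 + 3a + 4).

(-4a^2 - 8a + 32)/(a + 1)

Euclidean algorithm in ℚ[a]:
  4a^3 - 8a^2 - 64a + 128 = (-4a - 4)(-a^2 + 3a + 4) + (-36a + 144)
  -a^2 + 3a + 4 = ((1/36)a + 1/36)(-36a + 144) + (0)
Last nonzero remainder: -36a + 144. Dividing through by -36 gives the monic gcd a - 4.
Cancel a - 4 from numerator and denominator to get the reduced form.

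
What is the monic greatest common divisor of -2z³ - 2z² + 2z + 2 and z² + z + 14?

1

Repeated division with remainder:
  -2z³ - 2z² + 2z + 2 = (-2z)(z² + z + 14) + (30z + 2)
  z² + z + 14 = ((1/30)z + 7/225)(30z + 2) + (3136/225)
  30z + 2 = ((3375/1568)z + 225/1568)(3136/225) + (0)
The last nonzero remainder is the constant 3136/225, so the polynomials are coprime and gcd = 1.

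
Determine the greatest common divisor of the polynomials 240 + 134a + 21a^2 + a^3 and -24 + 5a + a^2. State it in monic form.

Euclidean algorithm in ℚ[a]:
  a^3 + 21a^2 + 134a + 240 = (a + 16)(a^2 + 5a - 24) + (78a + 624)
  a^2 + 5a - 24 = ((1/78)a - 1/26)(78a + 624) + (0)
Last nonzero remainder: 78a + 624. Dividing through by 78 gives the monic gcd a + 8.

8 + a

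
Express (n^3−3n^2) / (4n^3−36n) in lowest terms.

(n)/(4n+12)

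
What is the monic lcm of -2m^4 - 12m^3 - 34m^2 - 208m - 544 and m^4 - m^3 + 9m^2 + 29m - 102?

m^6 + 7m^5 + 17m^4 + 85m^3 + 274m^2 - 352m - 1632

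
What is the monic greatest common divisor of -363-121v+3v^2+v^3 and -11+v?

-11+v

By polynomial division,
  v^3+3v^2-121v-363 = (v^2+14v+33)(v-11) + (0)
The last nonzero remainder v-11 is already monic.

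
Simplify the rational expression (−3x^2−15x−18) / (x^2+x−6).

By polynomial division,
  −3x^2−15x−18 = (−3)(x^2+x−6) + (−12x−36)
  x^2+x−6 = (−(1/12)x+1/6)(−12x−36) + (0)
Last nonzero remainder: −12x−36. Dividing through by −12 gives the monic gcd x+3.
Cancel x+3 from numerator and denominator to get the reduced form.

(−3x−6)/(x−2)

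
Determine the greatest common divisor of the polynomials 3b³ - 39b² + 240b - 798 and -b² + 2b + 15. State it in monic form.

Apply the Euclidean algorithm:
  3b³ - 39b² + 240b - 798 = (-3b + 33)(-b² + 2b + 15) + (219b - 1293)
  -b² + 2b + 15 = (-(1/219)b - 95/5329)(219b - 1293) + (-42900/5329)
  219b - 1293 = (-(389017/14300)b + 2296799/14300)(-42900/5329) + (0)
The last nonzero remainder is the constant -42900/5329, so the polynomials are coprime and gcd = 1.

1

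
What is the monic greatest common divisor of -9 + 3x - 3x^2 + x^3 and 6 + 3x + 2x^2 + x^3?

Apply the Euclidean algorithm:
  x^3 - 3x^2 + 3x - 9 = (x^3 + 2x^2 + 3x + 6) + (-5x^2 - 15)
  x^3 + 2x^2 + 3x + 6 = (-(1/5)x - 2/5)(-5x^2 - 15) + (0)
Last nonzero remainder: -5x^2 - 15. Dividing through by -5 gives the monic gcd x^2 + 3.

3 + x^2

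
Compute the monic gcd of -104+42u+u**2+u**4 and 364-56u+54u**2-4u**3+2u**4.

Apply the Euclidean algorithm:
  u**4+u**2+42u-104 = (1/2)(2u**4-4u**3+54u**2-56u+364) + (2u**3-26u**2+70u-286)
  2u**4-4u**3+54u**2-56u+364 = (u+11)(2u**3-26u**2+70u-286) + (270u**2-540u+3510)
  2u**3-26u**2+70u-286 = ((1/135)u-11/135)(270u**2-540u+3510) + (0)
Last nonzero remainder: 270u**2-540u+3510. Dividing through by 270 gives the monic gcd u**2-2u+13.

13-2u+u**2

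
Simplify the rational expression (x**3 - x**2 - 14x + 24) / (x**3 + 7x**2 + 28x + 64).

Repeated division with remainder:
  x**3 - x**2 - 14x + 24 = (x**3 + 7x**2 + 28x + 64) + (-8x**2 - 42x - 40)
  x**3 + 7x**2 + 28x + 64 = (-(1/8)x - 7/32)(-8x**2 - 42x - 40) + ((221/16)x + 221/4)
  -8x**2 - 42x - 40 = (-(128/221)x - 160/221)((221/16)x + 221/4) + (0)
Last nonzero remainder: (221/16)x + 221/4. Dividing through by 221/16 gives the monic gcd x + 4.
Cancel x + 4 from numerator and denominator to get the reduced form.

(x**2 - 5x + 6)/(x**2 + 3x + 16)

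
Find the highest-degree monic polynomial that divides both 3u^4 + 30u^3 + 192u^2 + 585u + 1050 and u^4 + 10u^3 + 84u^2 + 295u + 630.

Repeated division with remainder:
  3u^4 + 30u^3 + 192u^2 + 585u + 1050 = (3)(u^4 + 10u^3 + 84u^2 + 295u + 630) + (-60u^2 - 300u - 840)
  u^4 + 10u^3 + 84u^2 + 295u + 630 = (-(1/60)u^2 - (1/12)u - 3/4)(-60u^2 - 300u - 840) + (0)
Last nonzero remainder: -60u^2 - 300u - 840. Dividing through by -60 gives the monic gcd u^2 + 5u + 14.

u^2 + 5u + 14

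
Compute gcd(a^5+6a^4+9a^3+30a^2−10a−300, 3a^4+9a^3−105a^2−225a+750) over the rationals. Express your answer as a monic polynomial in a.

a^2+3a−10

Euclidean algorithm in ℚ[a]:
  a^5+6a^4+9a^3+30a^2−10a−300 = ((1/3)a+1)(3a^4+9a^3−105a^2−225a+750) + (35a^3+210a^2−35a−1050)
  3a^4+9a^3−105a^2−225a+750 = ((3/35)a−9/35)(35a^3+210a^2−35a−1050) + (−48a^2−144a+480)
  35a^3+210a^2−35a−1050 = (−(35/48)a−35/16)(−48a^2−144a+480) + (0)
Last nonzero remainder: −48a^2−144a+480. Dividing through by −48 gives the monic gcd a^2+3a−10.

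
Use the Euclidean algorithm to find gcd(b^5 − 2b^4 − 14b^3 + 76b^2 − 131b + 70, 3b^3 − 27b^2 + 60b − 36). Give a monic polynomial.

b^2 − 3b + 2

By polynomial division,
  b^5 − 2b^4 − 14b^3 + 76b^2 − 131b + 70 = ((1/3)b^2 + (7/3)b + 29/3)(3b^3 − 27b^2 + 60b − 36) + (209b^2 − 627b + 418)
  3b^3 − 27b^2 + 60b − 36 = ((3/209)b − 18/209)(209b^2 − 627b + 418) + (0)
Last nonzero remainder: 209b^2 − 627b + 418. Dividing through by 209 gives the monic gcd b^2 − 3b + 2.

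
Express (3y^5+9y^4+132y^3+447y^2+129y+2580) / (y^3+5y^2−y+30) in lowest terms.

Apply the Euclidean algorithm:
  3y^5+9y^4+132y^3+447y^2+129y+2580 = (3y^2−6y+165)(y^3+5y^2−y+30) + (−474y^2+474y−2370)
  y^3+5y^2−y+30 = (−(1/474)y−1/79)(−474y^2+474y−2370) + (0)
Last nonzero remainder: −474y^2+474y−2370. Dividing through by −474 gives the monic gcd y^2−y+5.
Cancel y^2−y+5 from numerator and denominator to get the reduced form.

(3y^3+12y^2+129y+516)/(y+6)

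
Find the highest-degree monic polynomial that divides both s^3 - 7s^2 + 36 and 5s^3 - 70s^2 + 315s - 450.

Repeated division with remainder:
  s^3 - 7s^2 + 36 = (1/5)(5s^3 - 70s^2 + 315s - 450) + (7s^2 - 63s + 126)
  5s^3 - 70s^2 + 315s - 450 = ((5/7)s - 25/7)(7s^2 - 63s + 126) + (0)
Last nonzero remainder: 7s^2 - 63s + 126. Dividing through by 7 gives the monic gcd s^2 - 9s + 18.

s^2 - 9s + 18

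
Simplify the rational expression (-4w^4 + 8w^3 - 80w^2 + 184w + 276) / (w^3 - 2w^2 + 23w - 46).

Euclidean algorithm in ℚ[w]:
  -4w^4 + 8w^3 - 80w^2 + 184w + 276 = (-4w)(w^3 - 2w^2 + 23w - 46) + (12w^2 + 276)
  w^3 - 2w^2 + 23w - 46 = ((1/12)w - 1/6)(12w^2 + 276) + (0)
Last nonzero remainder: 12w^2 + 276. Dividing through by 12 gives the monic gcd w^2 + 23.
Cancel w^2 + 23 from numerator and denominator to get the reduced form.

(-4w^2 + 8w + 12)/(w - 2)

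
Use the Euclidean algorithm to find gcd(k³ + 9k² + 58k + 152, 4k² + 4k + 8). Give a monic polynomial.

1

Apply the Euclidean algorithm:
  k³ + 9k² + 58k + 152 = ((1/4)k + 2)(4k² + 4k + 8) + (48k + 136)
  4k² + 4k + 8 = ((1/12)k - 11/72)(48k + 136) + (259/9)
  48k + 136 = ((432/259)k + 1224/259)(259/9) + (0)
The last nonzero remainder is the constant 259/9, so the polynomials are coprime and gcd = 1.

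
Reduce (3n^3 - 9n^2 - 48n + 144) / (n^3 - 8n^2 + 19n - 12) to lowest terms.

(3n + 12)/(n - 1)

Repeated division with remainder:
  3n^3 - 9n^2 - 48n + 144 = (3)(n^3 - 8n^2 + 19n - 12) + (15n^2 - 105n + 180)
  n^3 - 8n^2 + 19n - 12 = ((1/15)n - 1/15)(15n^2 - 105n + 180) + (0)
Last nonzero remainder: 15n^2 - 105n + 180. Dividing through by 15 gives the monic gcd n^2 - 7n + 12.
Cancel n^2 - 7n + 12 from numerator and denominator to get the reduced form.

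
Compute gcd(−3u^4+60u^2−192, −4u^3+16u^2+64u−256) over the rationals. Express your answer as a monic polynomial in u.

By polynomial division,
  −3u^4+60u^2−192 = ((3/4)u+3)(−4u^3+16u^2+64u−256) + (−36u^2+576)
  −4u^3+16u^2+64u−256 = ((1/9)u−4/9)(−36u^2+576) + (0)
Last nonzero remainder: −36u^2+576. Dividing through by −36 gives the monic gcd u^2−16.

u^2−16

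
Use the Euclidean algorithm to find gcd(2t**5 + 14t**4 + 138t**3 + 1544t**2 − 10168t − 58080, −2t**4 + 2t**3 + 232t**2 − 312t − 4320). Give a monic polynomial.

t**3 + 8t**2 − 44t − 240

Apply the Euclidean algorithm:
  2t**5 + 14t**4 + 138t**3 + 1544t**2 − 10168t − 58080 = (−t − 8)(−2t**4 + 2t**3 + 232t**2 − 312t − 4320) + (386t**3 + 3088t**2 − 16984t − 92640)
  −2t**4 + 2t**3 + 232t**2 − 312t − 4320 = (−(1/193)t + 9/193)(386t**3 + 3088t**2 − 16984t − 92640) + (0)
Last nonzero remainder: 386t**3 + 3088t**2 − 16984t − 92640. Dividing through by 386 gives the monic gcd t**3 + 8t**2 − 44t − 240.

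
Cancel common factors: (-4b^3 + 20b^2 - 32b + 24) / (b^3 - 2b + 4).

Repeated division with remainder:
  -4b^3 + 20b^2 - 32b + 24 = (-4)(b^3 - 2b + 4) + (20b^2 - 40b + 40)
  b^3 - 2b + 4 = ((1/20)b + 1/10)(20b^2 - 40b + 40) + (0)
Last nonzero remainder: 20b^2 - 40b + 40. Dividing through by 20 gives the monic gcd b^2 - 2b + 2.
Cancel b^2 - 2b + 2 from numerator and denominator to get the reduced form.

(-4b + 12)/(b + 2)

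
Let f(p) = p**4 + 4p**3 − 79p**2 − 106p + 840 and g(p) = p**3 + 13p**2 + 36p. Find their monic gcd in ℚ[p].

Apply the Euclidean algorithm:
  p**4 + 4p**3 − 79p**2 − 106p + 840 = (p − 9)(p**3 + 13p**2 + 36p) + (2p**2 + 218p + 840)
  p**3 + 13p**2 + 36p = ((1/2)p − 48)(2p**2 + 218p + 840) + (10080p + 40320)
  2p**2 + 218p + 840 = ((1/5040)p + 1/48)(10080p + 40320) + (0)
Last nonzero remainder: 10080p + 40320. Dividing through by 10080 gives the monic gcd p + 4.

p + 4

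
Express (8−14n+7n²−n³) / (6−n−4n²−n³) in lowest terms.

By polynomial division,
  −n³+7n²−14n+8 = (−n³−4n²−n+6) + (11n²−13n+2)
  −n³−4n²−n+6 = (−(1/11)n−57/121)(11n²−13n+2) + (−(840/121)n+840/121)
  11n²−13n+2 = (−(1331/840)n+121/420)(−(840/121)n+840/121) + (0)
Last nonzero remainder: −(840/121)n+840/121. Dividing through by −840/121 gives the monic gcd n−1.
Cancel n−1 from numerator and denominator to get the reduced form.

(8−6n+n²)/(6+5n+n²)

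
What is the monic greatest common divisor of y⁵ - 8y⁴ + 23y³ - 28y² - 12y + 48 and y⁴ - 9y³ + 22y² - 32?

y³ - 5y² + 2y + 8

Repeated division with remainder:
  y⁵ - 8y⁴ + 23y³ - 28y² - 12y + 48 = (y + 1)(y⁴ - 9y³ + 22y² - 32) + (10y³ - 50y² + 20y + 80)
  y⁴ - 9y³ + 22y² - 32 = ((1/10)y - 2/5)(10y³ - 50y² + 20y + 80) + (0)
Last nonzero remainder: 10y³ - 50y² + 20y + 80. Dividing through by 10 gives the monic gcd y³ - 5y² + 2y + 8.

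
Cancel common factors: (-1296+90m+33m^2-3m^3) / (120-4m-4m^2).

(216-51m+3m^2)/(-20+4m)

Repeated division with remainder:
  -3m^3+33m^2+90m-1296 = ((3/4)m-9)(-4m^2-4m+120) + (-36m-216)
  -4m^2-4m+120 = ((1/9)m-5/9)(-36m-216) + (0)
Last nonzero remainder: -36m-216. Dividing through by -36 gives the monic gcd m+6.
Cancel m+6 from numerator and denominator to get the reduced form.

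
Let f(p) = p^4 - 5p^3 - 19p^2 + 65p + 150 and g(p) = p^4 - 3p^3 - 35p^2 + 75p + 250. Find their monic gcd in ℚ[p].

p^3 - 8p^2 + 5p + 50

Apply the Euclidean algorithm:
  p^4 - 5p^3 - 19p^2 + 65p + 150 = (p^4 - 3p^3 - 35p^2 + 75p + 250) + (-2p^3 + 16p^2 - 10p - 100)
  p^4 - 3p^3 - 35p^2 + 75p + 250 = (-(1/2)p - 5/2)(-2p^3 + 16p^2 - 10p - 100) + (0)
Last nonzero remainder: -2p^3 + 16p^2 - 10p - 100. Dividing through by -2 gives the monic gcd p^3 - 8p^2 + 5p + 50.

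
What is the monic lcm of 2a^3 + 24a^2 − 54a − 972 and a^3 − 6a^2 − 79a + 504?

Apply the Euclidean algorithm:
  2a^3 + 24a^2 − 54a − 972 = (2)(a^3 − 6a^2 − 79a + 504) + (36a^2 + 104a − 1980)
  a^3 − 6a^2 − 79a + 504 = ((1/36)a − 20/81)(36a^2 + 104a − 1980) + ((136/81)a + 136/9)
  36a^2 + 104a − 1980 = ((729/34)a − 4455/34)((136/81)a + 136/9) + (0)
Last nonzero remainder: (136/81)a + 136/9. Dividing through by 136/81 gives the monic gcd a + 9.
Then lcm(f, g) = f·g / gcd(f, g); expanding and making the result monic gives the answer.

a^5 − 3a^4 − 151a^3 + 591a^2 + 5778a − 27216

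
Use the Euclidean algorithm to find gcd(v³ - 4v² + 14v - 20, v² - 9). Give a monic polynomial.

1

Euclidean algorithm in ℚ[v]:
  v³ - 4v² + 14v - 20 = (v - 4)(v² - 9) + (23v - 56)
  v² - 9 = ((1/23)v + 56/529)(23v - 56) + (-1625/529)
  23v - 56 = (-(12167/1625)v + 29624/1625)(-1625/529) + (0)
The last nonzero remainder is the constant -1625/529, so the polynomials are coprime and gcd = 1.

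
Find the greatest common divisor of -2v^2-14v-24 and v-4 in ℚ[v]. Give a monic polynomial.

1

Euclidean algorithm in ℚ[v]:
  -2v^2-14v-24 = (-2v-22)(v-4) + (-112)
  v-4 = (-(1/112)v+1/28)(-112) + (0)
The last nonzero remainder is the constant -112, so the polynomials are coprime and gcd = 1.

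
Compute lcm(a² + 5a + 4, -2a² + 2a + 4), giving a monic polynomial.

Repeated division with remainder:
  a² + 5a + 4 = (-1/2)(-2a² + 2a + 4) + (6a + 6)
  -2a² + 2a + 4 = (-(1/3)a + 2/3)(6a + 6) + (0)
Last nonzero remainder: 6a + 6. Dividing through by 6 gives the monic gcd a + 1.
Then lcm(f, g) = f·g / gcd(f, g); expanding and making the result monic gives the answer.

a³ + 3a² - 6a - 8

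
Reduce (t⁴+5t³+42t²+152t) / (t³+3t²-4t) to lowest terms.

(t²+t+38)/(t-1)

Euclidean algorithm in ℚ[t]:
  t⁴+5t³+42t²+152t = (t+2)(t³+3t²-4t) + (40t²+160t)
  t³+3t²-4t = ((1/40)t-1/40)(40t²+160t) + (0)
Last nonzero remainder: 40t²+160t. Dividing through by 40 gives the monic gcd t²+4t.
Cancel t²+4t from numerator and denominator to get the reduced form.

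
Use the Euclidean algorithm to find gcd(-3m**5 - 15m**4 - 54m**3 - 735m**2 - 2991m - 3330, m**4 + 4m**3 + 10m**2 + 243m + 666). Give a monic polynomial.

By polynomial division,
  -3m**5 - 15m**4 - 54m**3 - 735m**2 - 2991m - 3330 = (-3m - 3)(m**4 + 4m**3 + 10m**2 + 243m + 666) + (-12m**3 + 24m**2 - 264m - 1332)
  m**4 + 4m**3 + 10m**2 + 243m + 666 = (-(1/12)m - 1/2)(-12m**3 + 24m**2 - 264m - 1332) + (0)
Last nonzero remainder: -12m**3 + 24m**2 - 264m - 1332. Dividing through by -12 gives the monic gcd m**3 - 2m**2 + 22m + 111.

m**3 - 2m**2 + 22m + 111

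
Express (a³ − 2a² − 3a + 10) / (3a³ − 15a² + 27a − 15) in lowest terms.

Euclidean algorithm in ℚ[a]:
  a³ − 2a² − 3a + 10 = (1/3)(3a³ − 15a² + 27a − 15) + (3a² − 12a + 15)
  3a³ − 15a² + 27a − 15 = (a − 1)(3a² − 12a + 15) + (0)
Last nonzero remainder: 3a² − 12a + 15. Dividing through by 3 gives the monic gcd a² − 4a + 5.
Cancel a² − 4a + 5 from numerator and denominator to get the reduced form.

(a + 2)/(3a − 3)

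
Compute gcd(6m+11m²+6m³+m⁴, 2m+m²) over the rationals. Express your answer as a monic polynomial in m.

Repeated division with remainder:
  m⁴+6m³+11m²+6m = (m²+4m+3)(m²+2m) + (0)
The last nonzero remainder m²+2m is already monic.

2m+m²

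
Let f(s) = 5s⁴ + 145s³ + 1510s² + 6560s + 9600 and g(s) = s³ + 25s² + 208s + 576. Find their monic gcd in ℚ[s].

s² + 16s + 64

By polynomial division,
  5s⁴ + 145s³ + 1510s² + 6560s + 9600 = (5s + 20)(s³ + 25s² + 208s + 576) + (−30s² − 480s − 1920)
  s³ + 25s² + 208s + 576 = (−(1/30)s − 3/10)(−30s² − 480s − 1920) + (0)
Last nonzero remainder: −30s² − 480s − 1920. Dividing through by −30 gives the monic gcd s² + 16s + 64.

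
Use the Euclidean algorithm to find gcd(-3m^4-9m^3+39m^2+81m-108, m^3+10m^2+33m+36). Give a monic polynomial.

Repeated division with remainder:
  -3m^4-9m^3+39m^2+81m-108 = (-3m+21)(m^3+10m^2+33m+36) + (-72m^2-504m-864)
  m^3+10m^2+33m+36 = (-(1/72)m-1/24)(-72m^2-504m-864) + (0)
Last nonzero remainder: -72m^2-504m-864. Dividing through by -72 gives the monic gcd m^2+7m+12.

m^2+7m+12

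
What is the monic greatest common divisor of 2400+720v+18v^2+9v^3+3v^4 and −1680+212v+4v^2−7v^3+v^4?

By polynomial division,
  3v^4+9v^3+18v^2+720v+2400 = (3)(v^4−7v^3+4v^2+212v−1680) + (30v^3+6v^2+84v+7440)
  v^4−7v^3+4v^2+212v−1680 = ((1/30)v−6/25)(30v^3+6v^2+84v+7440) + ((66/25)v^2−(396/25)v+528/5)
  30v^3+6v^2+84v+7440 = ((125/11)v+775/11)((66/25)v^2−(396/25)v+528/5) + (0)
Last nonzero remainder: (66/25)v^2−(396/25)v+528/5. Dividing through by 66/25 gives the monic gcd v^2−6v+40.

40−6v+v^2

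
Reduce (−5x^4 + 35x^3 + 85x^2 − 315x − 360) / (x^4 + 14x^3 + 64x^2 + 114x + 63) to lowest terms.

Apply the Euclidean algorithm:
  −5x^4 + 35x^3 + 85x^2 − 315x − 360 = (−5)(x^4 + 14x^3 + 64x^2 + 114x + 63) + (105x^3 + 405x^2 + 255x − 45)
  x^4 + 14x^3 + 64x^2 + 114x + 63 = ((1/105)x + 71/735)(105x^3 + 405x^2 + 255x − 45) + ((1100/49)x^2 + (4400/49)x + 3300/49)
  105x^3 + 405x^2 + 255x − 45 = ((1029/220)x − 147/220)((1100/49)x^2 + (4400/49)x + 3300/49) + (0)
Last nonzero remainder: (1100/49)x^2 + (4400/49)x + 3300/49. Dividing through by 1100/49 gives the monic gcd x^2 + 4x + 3.
Cancel x^2 + 4x + 3 from numerator and denominator to get the reduced form.

(−5x^2 + 55x − 120)/(x^2 + 10x + 21)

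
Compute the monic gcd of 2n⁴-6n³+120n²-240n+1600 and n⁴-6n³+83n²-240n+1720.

n²+40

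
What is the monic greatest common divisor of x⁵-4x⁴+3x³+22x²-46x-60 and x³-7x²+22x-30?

x³-7x²+22x-30

Apply the Euclidean algorithm:
  x⁵-4x⁴+3x³+22x²-46x-60 = (x²+3x+2)(x³-7x²+22x-30) + (0)
The last nonzero remainder x³-7x²+22x-30 is already monic.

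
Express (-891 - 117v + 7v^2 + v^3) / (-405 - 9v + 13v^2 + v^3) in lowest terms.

(-11 + v)/(-5 + v)

Euclidean algorithm in ℚ[v]:
  v^3 + 7v^2 - 117v - 891 = (v^3 + 13v^2 - 9v - 405) + (-6v^2 - 108v - 486)
  v^3 + 13v^2 - 9v - 405 = (-(1/6)v + 5/6)(-6v^2 - 108v - 486) + (0)
Last nonzero remainder: -6v^2 - 108v - 486. Dividing through by -6 gives the monic gcd v^2 + 18v + 81.
Cancel v^2 + 18v + 81 from numerator and denominator to get the reduced form.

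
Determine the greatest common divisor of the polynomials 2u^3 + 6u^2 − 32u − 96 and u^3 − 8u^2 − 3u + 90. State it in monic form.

u + 3

Euclidean algorithm in ℚ[u]:
  2u^3 + 6u^2 − 32u − 96 = (2)(u^3 − 8u^2 − 3u + 90) + (22u^2 − 26u − 276)
  u^3 − 8u^2 − 3u + 90 = ((1/22)u − 75/242)(22u^2 − 26u − 276) + ((180/121)u + 540/121)
  22u^2 − 26u − 276 = ((1331/90)u − 2783/45)((180/121)u + 540/121) + (0)
Last nonzero remainder: (180/121)u + 540/121. Dividing through by 180/121 gives the monic gcd u + 3.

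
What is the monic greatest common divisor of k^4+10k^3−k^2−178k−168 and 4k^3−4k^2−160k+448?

By polynomial division,
  k^4+10k^3−k^2−178k−168 = ((1/4)k+11/4)(4k^3−4k^2−160k+448) + (50k^2+150k−1400)
  4k^3−4k^2−160k+448 = ((2/25)k−8/25)(50k^2+150k−1400) + (0)
Last nonzero remainder: 50k^2+150k−1400. Dividing through by 50 gives the monic gcd k^2+3k−28.

k^2+3k−28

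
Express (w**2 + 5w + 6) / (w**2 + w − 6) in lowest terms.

(w + 2)/(w − 2)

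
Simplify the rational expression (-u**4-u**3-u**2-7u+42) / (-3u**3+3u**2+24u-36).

(u**2+7)/(3u-6)

Repeated division with remainder:
  -u**4-u**3-u**2-7u+42 = ((1/3)u+2/3)(-3u**3+3u**2+24u-36) + (-11u**2-11u+66)
  -3u**3+3u**2+24u-36 = ((3/11)u-6/11)(-11u**2-11u+66) + (0)
Last nonzero remainder: -11u**2-11u+66. Dividing through by -11 gives the monic gcd u**2+u-6.
Cancel u**2+u-6 from numerator and denominator to get the reduced form.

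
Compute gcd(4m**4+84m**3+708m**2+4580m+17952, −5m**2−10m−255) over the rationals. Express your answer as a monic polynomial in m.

m**2+2m+51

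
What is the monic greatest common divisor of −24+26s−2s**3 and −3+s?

Repeated division with remainder:
  −2s**3+26s−24 = (−2s**2−6s+8)(s−3) + (0)
The last nonzero remainder s−3 is already monic.

−3+s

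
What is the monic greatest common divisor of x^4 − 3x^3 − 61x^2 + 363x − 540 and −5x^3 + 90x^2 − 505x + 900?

x^2 − 9x + 20

Repeated division with remainder:
  x^4 − 3x^3 − 61x^2 + 363x − 540 = (−(1/5)x − 3)(−5x^3 + 90x^2 − 505x + 900) + (108x^2 − 972x + 2160)
  −5x^3 + 90x^2 − 505x + 900 = (−(5/108)x + 5/12)(108x^2 − 972x + 2160) + (0)
Last nonzero remainder: 108x^2 − 972x + 2160. Dividing through by 108 gives the monic gcd x^2 − 9x + 20.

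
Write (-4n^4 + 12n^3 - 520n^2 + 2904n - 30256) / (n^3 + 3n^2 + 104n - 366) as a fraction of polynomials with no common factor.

(-4n^2 + 36n - 248)/(n - 3)

Apply the Euclidean algorithm:
  -4n^4 + 12n^3 - 520n^2 + 2904n - 30256 = (-4n + 24)(n^3 + 3n^2 + 104n - 366) + (-176n^2 - 1056n - 21472)
  n^3 + 3n^2 + 104n - 366 = (-(1/176)n + 3/176)(-176n^2 - 1056n - 21472) + (0)
Last nonzero remainder: -176n^2 - 1056n - 21472. Dividing through by -176 gives the monic gcd n^2 + 6n + 122.
Cancel n^2 + 6n + 122 from numerator and denominator to get the reduced form.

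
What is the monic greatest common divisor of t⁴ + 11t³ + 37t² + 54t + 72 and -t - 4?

Apply the Euclidean algorithm:
  t⁴ + 11t³ + 37t² + 54t + 72 = (-t³ - 7t² - 9t - 18)(-t - 4) + (0)
Last nonzero remainder: -t - 4. Dividing through by -1 gives the monic gcd t + 4.

t + 4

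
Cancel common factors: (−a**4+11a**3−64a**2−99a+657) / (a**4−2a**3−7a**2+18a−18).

(−a**2+11a−73)/(a**2−2a+2)

By polynomial division,
  −a**4+11a**3−64a**2−99a+657 = (−1)(a**4−2a**3−7a**2+18a−18) + (9a**3−71a**2−81a+639)
  a**4−2a**3−7a**2+18a−18 = ((1/9)a+53/81)(9a**3−71a**2−81a+639) + ((3925/81)a**2−3925/9)
  9a**3−71a**2−81a+639 = ((729/3925)a−5751/3925)((3925/81)a**2−3925/9) + (0)
Last nonzero remainder: (3925/81)a**2−3925/9. Dividing through by 3925/81 gives the monic gcd a**2−9.
Cancel a**2−9 from numerator and denominator to get the reduced form.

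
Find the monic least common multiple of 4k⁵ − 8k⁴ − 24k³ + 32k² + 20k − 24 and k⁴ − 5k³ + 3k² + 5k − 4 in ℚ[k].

Apply the Euclidean algorithm:
  4k⁵ − 8k⁴ − 24k³ + 32k² + 20k − 24 = (4k + 12)(k⁴ − 5k³ + 3k² + 5k − 4) + (24k³ − 24k² − 24k + 24)
  k⁴ − 5k³ + 3k² + 5k − 4 = ((1/24)k − 1/6)(24k³ − 24k² − 24k + 24) + (0)
Last nonzero remainder: 24k³ − 24k² − 24k + 24. Dividing through by 24 gives the monic gcd k³ − k² − k + 1.
Then lcm(f, g) = f·g / gcd(f, g); expanding and making the result monic gives the answer.

k⁶ − 6k⁵ + 2k⁴ + 32k³ − 27k² − 26k + 24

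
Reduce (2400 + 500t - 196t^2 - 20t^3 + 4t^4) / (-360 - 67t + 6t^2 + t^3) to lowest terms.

Euclidean algorithm in ℚ[t]:
  4t^4 - 20t^3 - 196t^2 + 500t + 2400 = (4t - 44)(t^3 + 6t^2 - 67t - 360) + (336t^2 - 1008t - 13440)
  t^3 + 6t^2 - 67t - 360 = ((1/336)t + 3/112)(336t^2 - 1008t - 13440) + (0)
Last nonzero remainder: 336t^2 - 1008t - 13440. Dividing through by 336 gives the monic gcd t^2 - 3t - 40.
Cancel t^2 - 3t - 40 from numerator and denominator to get the reduced form.

(-60 - 8t + 4t^2)/(9 + t)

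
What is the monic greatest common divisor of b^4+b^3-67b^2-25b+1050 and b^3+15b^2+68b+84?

Euclidean algorithm in ℚ[b]:
  b^4+b^3-67b^2-25b+1050 = (b-14)(b^3+15b^2+68b+84) + (75b^2+843b+2226)
  b^3+15b^2+68b+84 = ((1/75)b+94/1875)(75b^2+843b+2226) + (-(2464/625)b-17248/625)
  75b^2+843b+2226 = (-(46875/2464)b-99375/1232)(-(2464/625)b-17248/625) + (0)
Last nonzero remainder: -(2464/625)b-17248/625. Dividing through by -2464/625 gives the monic gcd b+7.

b+7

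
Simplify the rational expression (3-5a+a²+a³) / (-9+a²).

(1-2a+a²)/(-3+a)

Repeated division with remainder:
  a³+a²-5a+3 = (a+1)(a²-9) + (4a+12)
  a²-9 = ((1/4)a-3/4)(4a+12) + (0)
Last nonzero remainder: 4a+12. Dividing through by 4 gives the monic gcd a+3.
Cancel a+3 from numerator and denominator to get the reduced form.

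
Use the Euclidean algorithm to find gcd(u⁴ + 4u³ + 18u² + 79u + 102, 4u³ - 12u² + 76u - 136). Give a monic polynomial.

u² - u + 17

Repeated division with remainder:
  u⁴ + 4u³ + 18u² + 79u + 102 = ((1/4)u + 7/4)(4u³ - 12u² + 76u - 136) + (20u² - 20u + 340)
  4u³ - 12u² + 76u - 136 = ((1/5)u - 2/5)(20u² - 20u + 340) + (0)
Last nonzero remainder: 20u² - 20u + 340. Dividing through by 20 gives the monic gcd u² - u + 17.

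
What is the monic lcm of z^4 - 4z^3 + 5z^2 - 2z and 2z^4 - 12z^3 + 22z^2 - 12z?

z^5 - 7z^4 + 17z^3 - 17z^2 + 6z

By polynomial division,
  z^4 - 4z^3 + 5z^2 - 2z = (1/2)(2z^4 - 12z^3 + 22z^2 - 12z) + (2z^3 - 6z^2 + 4z)
  2z^4 - 12z^3 + 22z^2 - 12z = (z - 3)(2z^3 - 6z^2 + 4z) + (0)
Last nonzero remainder: 2z^3 - 6z^2 + 4z. Dividing through by 2 gives the monic gcd z^3 - 3z^2 + 2z.
Then lcm(f, g) = f·g / gcd(f, g); expanding and making the result monic gives the answer.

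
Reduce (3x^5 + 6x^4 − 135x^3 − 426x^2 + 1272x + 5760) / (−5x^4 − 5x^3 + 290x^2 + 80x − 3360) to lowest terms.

(−3x^3 − 36x^2 − 153x − 240)/(5x^2 + 55x + 140)

By polynomial division,
  3x^5 + 6x^4 − 135x^3 − 426x^2 + 1272x + 5760 = (−(3/5)x − 3/5)(−5x^4 − 5x^3 + 290x^2 + 80x − 3360) + (36x^3 − 204x^2 − 696x + 3744)
  −5x^4 − 5x^3 + 290x^2 + 80x − 3360 = (−(5/36)x − 25/27)(36x^3 − 204x^2 − 696x + 3744) + ((40/9)x^2 − (400/9)x + 320/3)
  36x^3 − 204x^2 − 696x + 3744 = ((81/10)x + 351/10)((40/9)x^2 − (400/9)x + 320/3) + (0)
Last nonzero remainder: (40/9)x^2 − (400/9)x + 320/3. Dividing through by 40/9 gives the monic gcd x^2 − 10x + 24.
Cancel x^2 − 10x + 24 from numerator and denominator to get the reduced form.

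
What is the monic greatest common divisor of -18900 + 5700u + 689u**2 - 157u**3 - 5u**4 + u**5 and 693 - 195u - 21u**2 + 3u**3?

By polynomial division,
  u**5 - 5u**4 - 157u**3 + 689u**2 + 5700u - 18900 = ((1/3)u**2 + (2/3)u - 26)(3u**3 - 21u**2 - 195u + 693) + (42u**2 + 168u - 882)
  3u**3 - 21u**2 - 195u + 693 = ((1/14)u - 11/14)(42u**2 + 168u - 882) + (0)
Last nonzero remainder: 42u**2 + 168u - 882. Dividing through by 42 gives the monic gcd u**2 + 4u - 21.

-21 + 4u + u**2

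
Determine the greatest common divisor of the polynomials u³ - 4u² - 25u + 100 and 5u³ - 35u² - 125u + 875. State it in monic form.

Euclidean algorithm in ℚ[u]:
  u³ - 4u² - 25u + 100 = (1/5)(5u³ - 35u² - 125u + 875) + (3u² - 75)
  5u³ - 35u² - 125u + 875 = ((5/3)u - 35/3)(3u² - 75) + (0)
Last nonzero remainder: 3u² - 75. Dividing through by 3 gives the monic gcd u² - 25.

u² - 25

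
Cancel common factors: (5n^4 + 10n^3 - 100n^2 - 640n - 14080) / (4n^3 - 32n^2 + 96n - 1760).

(5n^2 - 320)/(4n - 40)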